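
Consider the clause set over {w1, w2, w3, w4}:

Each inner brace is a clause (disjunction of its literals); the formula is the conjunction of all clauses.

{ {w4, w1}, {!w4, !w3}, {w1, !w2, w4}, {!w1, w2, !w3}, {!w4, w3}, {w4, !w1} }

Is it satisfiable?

No, unsatisfiable

Branch on w4: set w4 = true.
The clause (!w3) is unit, so w3 = false.
That conflicts with the unit clause (w3).
That branch fails; take w4 = false instead.
The clause (w1) is unit, so w1 = true.
That conflicts with the unit clause (!w1).
Either choice for w4 ends in contradiction.
No assignment satisfies every clause.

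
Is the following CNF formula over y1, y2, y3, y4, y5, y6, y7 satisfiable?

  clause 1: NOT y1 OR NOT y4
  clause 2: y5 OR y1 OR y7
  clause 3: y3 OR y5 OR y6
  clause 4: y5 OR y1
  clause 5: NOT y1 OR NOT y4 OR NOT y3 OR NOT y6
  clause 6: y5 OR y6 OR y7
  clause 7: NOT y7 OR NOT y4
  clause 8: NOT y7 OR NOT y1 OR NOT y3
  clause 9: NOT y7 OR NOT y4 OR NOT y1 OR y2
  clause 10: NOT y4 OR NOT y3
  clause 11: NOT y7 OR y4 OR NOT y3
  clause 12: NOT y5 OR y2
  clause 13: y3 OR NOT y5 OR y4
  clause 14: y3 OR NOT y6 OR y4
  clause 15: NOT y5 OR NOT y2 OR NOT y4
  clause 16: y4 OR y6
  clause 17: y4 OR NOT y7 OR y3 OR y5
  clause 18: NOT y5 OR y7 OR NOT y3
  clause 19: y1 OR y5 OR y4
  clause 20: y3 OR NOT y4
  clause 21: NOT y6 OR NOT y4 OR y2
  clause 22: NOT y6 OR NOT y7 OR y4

Suppose y1 = true.
From the singleton clause (NOT y4), y4 = false.
From the singleton clause (y6), y6 = true.
From the singleton clause (y3), y3 = true.
From the singleton clause (NOT y7), y7 = false.
From the singleton clause (NOT y5), y5 = false.
No clause remains; y2 is free.
A satisfying assignment: y1=true,  y2=true,  y3=true,  y4=false,  y5=false,  y6=true,  y7=false.

Satisfiable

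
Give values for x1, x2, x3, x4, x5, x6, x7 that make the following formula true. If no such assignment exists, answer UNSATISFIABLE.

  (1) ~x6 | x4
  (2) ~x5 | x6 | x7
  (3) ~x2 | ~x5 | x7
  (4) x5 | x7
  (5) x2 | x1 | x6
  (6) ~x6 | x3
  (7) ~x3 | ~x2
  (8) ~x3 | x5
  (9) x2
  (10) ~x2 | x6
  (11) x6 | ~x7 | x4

UNSATISFIABLE

Unit clause (x2) forces x2 = 1.
Unit clause (~x3) forces x3 = 0.
Unit clause (~x6) forces x6 = 0.
That conflicts with the unit clause (x6).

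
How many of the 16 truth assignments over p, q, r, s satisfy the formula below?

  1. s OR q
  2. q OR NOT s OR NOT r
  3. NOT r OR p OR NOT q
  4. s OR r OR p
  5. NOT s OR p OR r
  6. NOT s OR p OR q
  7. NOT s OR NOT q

3

There are 2^4 = 16 truth assignments over (p, q, r, s).
Split on p. With p = true, the clauses containing p are satisfied and NOT p drops from the rest; 3 of the 2^3 = 8 assignments to the other variables satisfy what remains.
With p = false, by the same count on the reduced clause set, 0 assignments work.
(One model: p=T, q=F, r=F, s=T.)
Total: 3 + 0 = 3.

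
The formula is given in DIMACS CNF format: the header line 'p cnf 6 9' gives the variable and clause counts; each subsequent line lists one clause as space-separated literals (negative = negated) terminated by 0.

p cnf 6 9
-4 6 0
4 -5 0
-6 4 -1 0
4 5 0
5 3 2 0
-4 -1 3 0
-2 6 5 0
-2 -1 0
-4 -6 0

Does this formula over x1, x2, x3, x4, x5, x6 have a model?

No, unsatisfiable

Suppose x4 = False.
Unit clause (¬x5) forces x5 = False.
But (x5) is also a unit clause — contradiction.
That branch fails; take x4 = True instead.
Unit clause (x6) forces x6 = True.
But (¬x6) is also a unit clause — contradiction.
Both values of x4 lead to a conflict.
No assignment satisfies every clause.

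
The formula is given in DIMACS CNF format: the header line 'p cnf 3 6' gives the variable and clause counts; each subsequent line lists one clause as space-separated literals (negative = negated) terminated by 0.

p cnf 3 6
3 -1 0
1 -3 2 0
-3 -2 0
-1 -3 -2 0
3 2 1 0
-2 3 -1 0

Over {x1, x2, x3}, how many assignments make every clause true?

There are 2^3 = 8 truth assignments over (x1, x2, x3).
Check each against the 6 clauses (columns in the order x1, x2, x3):
  F F F  ✗ fails (x3 ∨ x2 ∨ x1)
  F F T  ✗ fails (x1 ∨ ¬x3 ∨ x2)
  F T F  ✓ satisfies all
  F T T  ✗ fails (¬x3 ∨ ¬x2)
  T F F  ✗ fails (x3 ∨ ¬x1)
  T F T  ✓ satisfies all
  T T F  ✗ fails (x3 ∨ ¬x1)
  T T T  ✗ fails (¬x3 ∨ ¬x2)
2 of the 8 rows are models.

2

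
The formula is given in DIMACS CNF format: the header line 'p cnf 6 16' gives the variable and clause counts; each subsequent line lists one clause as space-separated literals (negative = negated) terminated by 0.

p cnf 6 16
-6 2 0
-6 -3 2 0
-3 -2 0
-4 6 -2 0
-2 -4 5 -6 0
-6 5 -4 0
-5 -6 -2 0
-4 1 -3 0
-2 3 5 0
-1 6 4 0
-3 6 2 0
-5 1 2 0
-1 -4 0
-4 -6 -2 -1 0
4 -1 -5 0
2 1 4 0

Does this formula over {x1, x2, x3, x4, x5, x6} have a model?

Yes, satisfiable

Case x6 = False:
Case x3 = False:
Case x4 = True:
(¬x2) alone gives x2 = False.
(¬x1) alone gives x1 = False.
(¬x5) alone gives x5 = False.
This assignment satisfies each clause.
A satisfying assignment: x1: False; x2: False; x3: False; x4: True; x5: False; x6: False.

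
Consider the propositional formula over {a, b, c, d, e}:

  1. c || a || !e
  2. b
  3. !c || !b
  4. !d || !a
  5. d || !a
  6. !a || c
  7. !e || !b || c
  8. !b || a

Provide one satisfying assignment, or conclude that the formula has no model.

UNSATISFIABLE

The clause (b) is unit, so b = true.
The clause (!c) is unit, so c = false.
The clause (!a) is unit, so a = false.
But (a) is also a unit clause — contradiction.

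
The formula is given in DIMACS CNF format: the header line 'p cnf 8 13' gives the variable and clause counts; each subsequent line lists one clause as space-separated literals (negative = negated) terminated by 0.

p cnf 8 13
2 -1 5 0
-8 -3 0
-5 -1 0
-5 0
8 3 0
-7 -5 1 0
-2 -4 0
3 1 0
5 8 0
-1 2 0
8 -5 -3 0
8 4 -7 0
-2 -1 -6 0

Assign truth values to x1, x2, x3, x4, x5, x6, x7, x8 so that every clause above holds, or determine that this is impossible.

The clause (¬x5) is unit, so x5 = False.
The clause (x8) is unit, so x8 = True.
The clause (¬x3) is unit, so x3 = False.
The clause (x1) is unit, so x1 = True.
The clause (x2) is unit, so x2 = True.
The clause (¬x4) is unit, so x4 = False.
The clause (¬x6) is unit, so x6 = False.
Every clause is now satisfied; x7 is unconstrained.

x1: True; x2: True; x3: False; x4: False; x5: False; x6: False; x7: True; x8: True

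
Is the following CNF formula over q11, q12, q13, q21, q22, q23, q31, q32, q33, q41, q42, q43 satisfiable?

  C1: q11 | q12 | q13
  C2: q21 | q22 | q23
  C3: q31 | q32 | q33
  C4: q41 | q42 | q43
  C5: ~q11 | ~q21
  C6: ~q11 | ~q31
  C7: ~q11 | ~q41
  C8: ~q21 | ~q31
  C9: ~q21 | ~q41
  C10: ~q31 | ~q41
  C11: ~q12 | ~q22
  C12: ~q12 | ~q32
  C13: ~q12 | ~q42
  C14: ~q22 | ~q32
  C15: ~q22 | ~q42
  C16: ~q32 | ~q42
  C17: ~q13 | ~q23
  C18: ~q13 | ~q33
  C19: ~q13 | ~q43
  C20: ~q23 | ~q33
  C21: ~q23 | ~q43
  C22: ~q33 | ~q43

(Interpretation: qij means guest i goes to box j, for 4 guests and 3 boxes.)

Try q11 = 0.
Try q12 = 1.
The clause (~q22) is unit, so q22 = 0.
The clause (~q32) is unit, so q32 = 0.
The clause (~q42) is unit, so q42 = 0.
Try q21 = 1.
The clause (~q31) is unit, so q31 = 0.
The clause (q33) is unit, so q33 = 1.
The clause (~q41) is unit, so q41 = 0.
The clause (q43) is unit, so q43 = 1.
But (~q43) is also a unit clause — contradiction.
Undo q21 and try q21 = 0.
The clause (q23) is unit, so q23 = 1.
The clause (~q13) is unit, so q13 = 0.
The clause (~q33) is unit, so q33 = 0.
The clause (q31) is unit, so q31 = 1.
The clause (~q41) is unit, so q41 = 0.
The clause (q43) is unit, so q43 = 1.
But (~q43) is also a unit clause — contradiction.
Neither q21 = 1 nor q21 = 0 works.
Undo q12 and try q12 = 0.
The clause (q13) is unit, so q13 = 1.
The clause (~q23) is unit, so q23 = 0.
The clause (~q33) is unit, so q33 = 0.
The clause (~q43) is unit, so q43 = 0.
Try q21 = 1.
The clause (~q31) is unit, so q31 = 0.
The clause (q32) is unit, so q32 = 1.
The clause (~q41) is unit, so q41 = 0.
The clause (q42) is unit, so q42 = 1.
But (~q42) is also a unit clause — contradiction.
Undo q21 and try q21 = 0.
The clause (q22) is unit, so q22 = 1.
The clause (~q32) is unit, so q32 = 0.
The clause (q31) is unit, so q31 = 1.
The clause (~q41) is unit, so q41 = 0.
The clause (q42) is unit, so q42 = 1.
But (~q42) is also a unit clause — contradiction.
Neither q21 = 1 nor q21 = 0 works.
Neither q12 = 1 nor q12 = 0 works.
Undo q11 and try q11 = 1.
The clause (~q21) is unit, so q21 = 0.
The clause (~q31) is unit, so q31 = 0.
The clause (~q41) is unit, so q41 = 0.
Try q22 = 1.
The clause (~q12) is unit, so q12 = 0.
The clause (~q32) is unit, so q32 = 0.
The clause (q33) is unit, so q33 = 1.
The clause (~q42) is unit, so q42 = 0.
The clause (q43) is unit, so q43 = 1.
But (~q43) is also a unit clause — contradiction.
Undo q22 and try q22 = 0.
The clause (q23) is unit, so q23 = 1.
The clause (~q13) is unit, so q13 = 0.
The clause (~q33) is unit, so q33 = 0.
The clause (q32) is unit, so q32 = 1.
The clause (~q12) is unit, so q12 = 0.
The clause (~q42) is unit, so q42 = 0.
The clause (q43) is unit, so q43 = 1.
But (~q43) is also a unit clause — contradiction.
Neither q22 = 1 nor q22 = 0 works.
Neither q11 = 1 nor q11 = 0 works.
No assignment satisfies every clause.

No, unsatisfiable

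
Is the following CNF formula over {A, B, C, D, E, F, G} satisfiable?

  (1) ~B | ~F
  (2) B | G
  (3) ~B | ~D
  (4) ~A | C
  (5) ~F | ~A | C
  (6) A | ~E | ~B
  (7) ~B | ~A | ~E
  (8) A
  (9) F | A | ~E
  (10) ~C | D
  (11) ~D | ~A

Unsatisfiable

From the singleton clause (A), A = 1.
From the singleton clause (C), C = 1.
From the singleton clause (D), D = 1.
Now (~D) is unsatisfied and unit — conflict.
No assignment satisfies every clause.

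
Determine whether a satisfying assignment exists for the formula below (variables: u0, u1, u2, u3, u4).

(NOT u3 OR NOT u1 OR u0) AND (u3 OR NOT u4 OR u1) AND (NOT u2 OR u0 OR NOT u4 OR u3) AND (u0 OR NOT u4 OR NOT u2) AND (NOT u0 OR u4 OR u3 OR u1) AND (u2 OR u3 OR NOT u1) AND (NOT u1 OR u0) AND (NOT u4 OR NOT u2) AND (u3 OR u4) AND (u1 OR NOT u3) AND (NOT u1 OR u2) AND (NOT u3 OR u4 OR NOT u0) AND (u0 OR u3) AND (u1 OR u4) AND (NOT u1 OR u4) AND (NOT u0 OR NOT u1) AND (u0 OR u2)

Try u1 = false.
Unit clause (NOT u3) forces u3 = false.
Unit clause (NOT u4) forces u4 = false.
That conflicts with the unit clause (u4).
Backtrack on u1: now try u1 = true.
Unit clause (u0) forces u0 = true.
That conflicts with the unit clause (NOT u0).
Neither u1 = true nor u1 = false works.
No assignment satisfies every clause.

Unsatisfiable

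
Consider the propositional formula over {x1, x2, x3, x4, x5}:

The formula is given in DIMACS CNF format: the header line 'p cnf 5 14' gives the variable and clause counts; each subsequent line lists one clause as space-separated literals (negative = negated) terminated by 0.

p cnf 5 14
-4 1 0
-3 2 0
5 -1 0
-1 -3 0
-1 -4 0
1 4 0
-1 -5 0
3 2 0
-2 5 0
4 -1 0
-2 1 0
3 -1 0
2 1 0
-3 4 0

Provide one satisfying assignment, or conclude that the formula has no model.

UNSATISFIABLE

Case x4 = False:
Unit clause (x1) forces x1 = True.
That conflicts with the unit clause (¬x1).
That branch fails; take x4 = True instead.
Unit clause (x1) forces x1 = True.
That conflicts with the unit clause (¬x1).
Either choice for x4 ends in contradiction.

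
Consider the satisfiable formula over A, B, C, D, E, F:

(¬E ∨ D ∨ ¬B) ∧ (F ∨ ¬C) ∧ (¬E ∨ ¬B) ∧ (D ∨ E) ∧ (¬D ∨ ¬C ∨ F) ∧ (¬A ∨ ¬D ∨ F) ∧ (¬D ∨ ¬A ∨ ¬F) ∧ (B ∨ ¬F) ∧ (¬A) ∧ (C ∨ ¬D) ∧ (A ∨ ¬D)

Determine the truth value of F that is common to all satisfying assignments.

Suppose F = True.
From the singleton clause (B), B = True.
From the singleton clause (¬E), E = False.
From the singleton clause (D), D = True.
From the singleton clause (¬A), A = False.
That conflicts with the unit clause (A).
So every satisfying assignment has F = False.

False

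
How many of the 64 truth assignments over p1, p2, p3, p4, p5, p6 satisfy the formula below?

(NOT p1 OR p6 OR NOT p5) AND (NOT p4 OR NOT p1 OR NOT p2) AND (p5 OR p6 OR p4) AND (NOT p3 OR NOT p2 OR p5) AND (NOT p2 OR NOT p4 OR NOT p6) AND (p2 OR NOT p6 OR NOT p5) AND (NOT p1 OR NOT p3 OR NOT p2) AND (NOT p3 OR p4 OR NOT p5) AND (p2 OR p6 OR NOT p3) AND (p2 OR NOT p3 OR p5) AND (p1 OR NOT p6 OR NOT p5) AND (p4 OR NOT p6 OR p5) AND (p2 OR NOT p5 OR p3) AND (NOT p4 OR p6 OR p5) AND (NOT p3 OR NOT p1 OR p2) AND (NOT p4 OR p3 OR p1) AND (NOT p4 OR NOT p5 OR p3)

There are 2^6 = 64 truth assignments over (p1, p2, p3, p4, p5, p6).
Split on p2. With p2 = true, the clauses containing p2 are satisfied and NOT p2 drops from the rest; 3 of the 2^5 = 32 assignments to the other variables satisfy what remains.
With p2 = false, by the same count on the reduced clause set, 1 assignment works.
(One model: p1=F, p2=T, p3=F, p4=F, p5=T, p6=F.)
Total: 3 + 1 = 4.

4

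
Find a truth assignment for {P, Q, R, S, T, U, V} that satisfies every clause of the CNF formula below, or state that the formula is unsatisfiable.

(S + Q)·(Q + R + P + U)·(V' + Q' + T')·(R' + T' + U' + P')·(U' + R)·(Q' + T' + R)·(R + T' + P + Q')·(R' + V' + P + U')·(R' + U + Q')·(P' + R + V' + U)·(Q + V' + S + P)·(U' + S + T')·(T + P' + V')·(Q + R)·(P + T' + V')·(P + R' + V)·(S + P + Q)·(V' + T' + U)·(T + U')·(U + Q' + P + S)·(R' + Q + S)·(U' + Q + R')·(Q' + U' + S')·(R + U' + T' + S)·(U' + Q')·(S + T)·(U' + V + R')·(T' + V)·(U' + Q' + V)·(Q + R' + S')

Branch on S: set S = 1.
Branch on U: set U = 0.
Branch on R: set R = 0.
The clause (Q) is unit, so Q = 1.
The clause (T') is unit, so T = 0.
Branch on P: set P = 0.
No clause remains; V is free.

P: 0, Q: 1, R: 0, S: 1, T: 0, U: 0, V: 0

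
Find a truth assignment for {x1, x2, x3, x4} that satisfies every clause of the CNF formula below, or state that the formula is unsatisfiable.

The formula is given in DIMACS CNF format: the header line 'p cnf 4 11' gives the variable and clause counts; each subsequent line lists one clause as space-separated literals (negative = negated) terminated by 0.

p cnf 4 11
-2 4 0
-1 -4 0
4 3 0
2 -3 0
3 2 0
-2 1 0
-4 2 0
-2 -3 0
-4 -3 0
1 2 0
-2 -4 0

UNSATISFIABLE

Case x2 = False:
The clause (¬x3) is unit, so x3 = False.
But (x3) is also a unit clause — contradiction.
Backtrack on x2: now try x2 = True.
The clause (x4) is unit, so x4 = True.
But (¬x4) is also a unit clause — contradiction.
Both values of x2 lead to a conflict.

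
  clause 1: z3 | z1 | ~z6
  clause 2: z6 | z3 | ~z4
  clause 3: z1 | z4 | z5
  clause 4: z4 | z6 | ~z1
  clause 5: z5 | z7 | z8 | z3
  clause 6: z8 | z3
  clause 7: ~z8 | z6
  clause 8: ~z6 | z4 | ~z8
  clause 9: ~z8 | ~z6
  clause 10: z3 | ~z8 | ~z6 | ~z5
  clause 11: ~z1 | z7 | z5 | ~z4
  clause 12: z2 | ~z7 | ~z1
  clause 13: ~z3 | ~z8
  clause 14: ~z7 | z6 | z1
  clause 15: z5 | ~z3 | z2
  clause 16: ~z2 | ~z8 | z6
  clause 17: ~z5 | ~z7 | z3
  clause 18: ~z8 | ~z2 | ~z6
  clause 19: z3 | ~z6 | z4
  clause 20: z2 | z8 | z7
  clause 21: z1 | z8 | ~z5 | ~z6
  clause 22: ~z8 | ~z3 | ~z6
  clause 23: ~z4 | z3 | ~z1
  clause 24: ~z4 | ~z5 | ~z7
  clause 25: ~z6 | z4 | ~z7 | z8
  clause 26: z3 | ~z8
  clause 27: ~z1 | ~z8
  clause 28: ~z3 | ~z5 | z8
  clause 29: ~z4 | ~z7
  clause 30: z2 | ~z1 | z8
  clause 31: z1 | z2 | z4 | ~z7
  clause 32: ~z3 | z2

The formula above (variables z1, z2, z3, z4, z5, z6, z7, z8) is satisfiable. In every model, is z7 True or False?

Suppose z7 = 1.
The clause (~z4) is unit, so z4 = 0.
Try z1 = 1.
The clause (z6) is unit, so z6 = 1.
The clause (~z8) is unit, so z8 = 0.
That conflicts with the unit clause (z8).
That branch fails; take z1 = 0 instead.
The clause (z5) is unit, so z5 = 1.
The clause (z6) is unit, so z6 = 1.
The clause (z3) is unit, so z3 = 1.
The clause (~z8) is unit, so z8 = 0.
That conflicts with the unit clause (z8).
Both values of z1 lead to a conflict.
So every satisfying assignment has z7 = False.

False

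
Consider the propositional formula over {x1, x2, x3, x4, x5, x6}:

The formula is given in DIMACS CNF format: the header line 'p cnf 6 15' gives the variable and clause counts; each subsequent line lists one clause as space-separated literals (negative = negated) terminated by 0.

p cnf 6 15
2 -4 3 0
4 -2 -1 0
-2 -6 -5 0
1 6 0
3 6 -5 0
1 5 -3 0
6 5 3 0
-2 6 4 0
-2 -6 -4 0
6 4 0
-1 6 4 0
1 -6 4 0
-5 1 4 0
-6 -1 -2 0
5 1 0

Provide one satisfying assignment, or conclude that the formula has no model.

x1=True; x2=False; x3=True; x4=True; x5=False; x6=True

Try x1 = True.
Try x4 = True.
Try x2 = False.
(x3) alone gives x3 = True.
Every clause is now satisfied; x5, x6 are unconstrained.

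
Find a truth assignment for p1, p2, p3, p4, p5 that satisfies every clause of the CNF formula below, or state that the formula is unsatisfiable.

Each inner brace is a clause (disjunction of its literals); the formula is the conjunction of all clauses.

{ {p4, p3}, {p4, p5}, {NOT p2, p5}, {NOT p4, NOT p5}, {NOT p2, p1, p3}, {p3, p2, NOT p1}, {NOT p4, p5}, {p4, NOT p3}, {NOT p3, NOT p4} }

Suppose p4 = true.
From the singleton clause (NOT p5), p5 = false.
But (p5) is also a unit clause — contradiction.
So p4 must be the other value — set p4 = false.
From the singleton clause (p3), p3 = true.
But (NOT p3) is also a unit clause — contradiction.
Either choice for p4 ends in contradiction.

UNSATISFIABLE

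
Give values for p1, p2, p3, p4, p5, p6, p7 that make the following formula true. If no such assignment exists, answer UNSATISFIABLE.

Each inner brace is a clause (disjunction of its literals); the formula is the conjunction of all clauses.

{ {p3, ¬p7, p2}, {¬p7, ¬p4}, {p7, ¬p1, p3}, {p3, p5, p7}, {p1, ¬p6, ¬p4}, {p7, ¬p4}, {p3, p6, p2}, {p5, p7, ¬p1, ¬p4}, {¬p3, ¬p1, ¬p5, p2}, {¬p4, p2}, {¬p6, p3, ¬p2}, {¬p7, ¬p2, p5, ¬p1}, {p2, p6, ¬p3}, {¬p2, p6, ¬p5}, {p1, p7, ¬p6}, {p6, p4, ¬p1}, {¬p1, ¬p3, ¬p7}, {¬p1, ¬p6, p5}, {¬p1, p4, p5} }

Case p7 = True:
From the singleton clause (¬p4), p4 = False.
Case p3 = True:
From the singleton clause (¬p1), p1 = False.
Case p2 = True:
Case p6 = True:
All clauses hold; p5 can take either value.

p1=False, p2=True, p3=True, p4=False, p5=False, p6=True, p7=True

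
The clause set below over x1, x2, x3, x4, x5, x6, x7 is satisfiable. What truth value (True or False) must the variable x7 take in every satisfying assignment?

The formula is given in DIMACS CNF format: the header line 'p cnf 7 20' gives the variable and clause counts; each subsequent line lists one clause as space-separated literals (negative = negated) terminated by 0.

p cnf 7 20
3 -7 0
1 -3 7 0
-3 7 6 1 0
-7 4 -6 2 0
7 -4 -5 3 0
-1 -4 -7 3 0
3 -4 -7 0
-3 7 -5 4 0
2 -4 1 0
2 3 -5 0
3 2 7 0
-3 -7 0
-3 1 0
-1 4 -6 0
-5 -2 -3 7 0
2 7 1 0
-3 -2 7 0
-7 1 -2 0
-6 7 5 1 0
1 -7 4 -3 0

False

Suppose x7 = True.
From the singleton clause (x3), x3 = True.
But (¬x3) is also a unit clause — contradiction.
So every satisfying assignment has x7 = False.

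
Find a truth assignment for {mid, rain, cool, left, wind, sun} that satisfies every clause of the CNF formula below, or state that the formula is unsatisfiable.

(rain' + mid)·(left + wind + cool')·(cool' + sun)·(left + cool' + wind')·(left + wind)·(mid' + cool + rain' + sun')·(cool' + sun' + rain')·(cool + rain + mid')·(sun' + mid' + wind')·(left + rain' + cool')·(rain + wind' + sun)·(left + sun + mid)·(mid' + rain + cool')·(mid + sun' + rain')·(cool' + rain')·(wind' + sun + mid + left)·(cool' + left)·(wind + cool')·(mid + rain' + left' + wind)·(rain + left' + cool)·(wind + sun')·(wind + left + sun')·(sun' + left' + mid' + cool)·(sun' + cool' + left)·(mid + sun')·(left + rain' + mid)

Suppose rain = 1.
Unit clause (mid) forces mid = 1.
Unit clause (cool') forces cool = 0.
Unit clause (sun') forces sun = 0.
Suppose left = 1.
No clause remains; wind is free.

mid: 1,  rain: 1,  cool: 0,  left: 1,  wind: 0,  sun: 0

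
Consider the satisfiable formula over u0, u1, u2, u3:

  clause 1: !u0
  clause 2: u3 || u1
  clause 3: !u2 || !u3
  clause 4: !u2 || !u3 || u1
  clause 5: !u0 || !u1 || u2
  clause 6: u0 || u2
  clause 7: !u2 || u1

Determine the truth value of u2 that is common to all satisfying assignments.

Suppose u2 = false.
The clause (!u0) is unit, so u0 = false.
That conflicts with the unit clause (u0).
So every satisfying assignment has u2 = True.

True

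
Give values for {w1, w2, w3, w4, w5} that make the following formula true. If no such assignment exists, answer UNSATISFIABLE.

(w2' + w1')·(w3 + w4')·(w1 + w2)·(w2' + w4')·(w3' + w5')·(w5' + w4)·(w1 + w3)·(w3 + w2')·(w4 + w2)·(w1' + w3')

Branch on w2: set w2 = 1.
The clause (w1') is unit, so w1 = 0.
The clause (w4') is unit, so w4 = 0.
The clause (w5') is unit, so w5 = 0.
The clause (w3) is unit, so w3 = 1.
Every clause now holds.

w1 ↦ 0, w2 ↦ 1, w3 ↦ 1, w4 ↦ 0, w5 ↦ 0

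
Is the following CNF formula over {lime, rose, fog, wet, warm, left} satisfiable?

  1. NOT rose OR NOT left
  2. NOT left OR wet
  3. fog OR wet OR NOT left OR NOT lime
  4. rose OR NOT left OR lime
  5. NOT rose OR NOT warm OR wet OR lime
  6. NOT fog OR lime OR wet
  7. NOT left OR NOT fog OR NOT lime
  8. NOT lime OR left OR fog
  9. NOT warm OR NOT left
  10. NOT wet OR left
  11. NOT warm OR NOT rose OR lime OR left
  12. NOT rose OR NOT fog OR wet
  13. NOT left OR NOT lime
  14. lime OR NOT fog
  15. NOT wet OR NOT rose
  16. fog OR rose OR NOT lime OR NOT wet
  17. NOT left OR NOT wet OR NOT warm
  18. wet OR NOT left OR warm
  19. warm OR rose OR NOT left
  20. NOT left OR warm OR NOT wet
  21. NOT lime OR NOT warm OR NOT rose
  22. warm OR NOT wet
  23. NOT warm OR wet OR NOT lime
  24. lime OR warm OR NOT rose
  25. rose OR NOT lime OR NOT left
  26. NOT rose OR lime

Yes, satisfiable

Branch on rose: set rose = false.
Branch on left: set left = false.
From the singleton clause (NOT wet), wet = false.
Branch on fog: set fog = false.
From the singleton clause (NOT lime), lime = false.
Every clause is now satisfied; warm is unconstrained.
A satisfying assignment: lime=false, rose=false, fog=false, wet=false, warm=false, left=false.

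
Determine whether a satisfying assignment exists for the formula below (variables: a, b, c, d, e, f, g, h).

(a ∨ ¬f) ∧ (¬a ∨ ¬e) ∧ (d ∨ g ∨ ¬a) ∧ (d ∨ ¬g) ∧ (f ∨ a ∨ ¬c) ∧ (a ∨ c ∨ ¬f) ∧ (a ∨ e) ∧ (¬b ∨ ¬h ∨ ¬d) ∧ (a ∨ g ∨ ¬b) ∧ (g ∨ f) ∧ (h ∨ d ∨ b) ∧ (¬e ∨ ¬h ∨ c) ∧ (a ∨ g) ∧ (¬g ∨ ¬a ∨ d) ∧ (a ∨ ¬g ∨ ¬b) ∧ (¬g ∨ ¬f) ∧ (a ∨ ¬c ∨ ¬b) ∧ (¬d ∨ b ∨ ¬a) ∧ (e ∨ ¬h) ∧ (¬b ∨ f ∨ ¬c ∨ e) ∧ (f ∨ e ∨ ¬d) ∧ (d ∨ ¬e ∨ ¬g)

Yes, satisfiable

Branch on a: set a = True.
(¬e) alone gives e = False.
(¬h) alone gives h = False.
Branch on d: set d = True.
(b) alone gives b = True.
(f) alone gives f = True.
(¬g) alone gives g = False.
No clause remains; c is free.
A satisfying assignment: a ↦ True; b ↦ True; c ↦ True; d ↦ True; e ↦ False; f ↦ True; g ↦ False; h ↦ False.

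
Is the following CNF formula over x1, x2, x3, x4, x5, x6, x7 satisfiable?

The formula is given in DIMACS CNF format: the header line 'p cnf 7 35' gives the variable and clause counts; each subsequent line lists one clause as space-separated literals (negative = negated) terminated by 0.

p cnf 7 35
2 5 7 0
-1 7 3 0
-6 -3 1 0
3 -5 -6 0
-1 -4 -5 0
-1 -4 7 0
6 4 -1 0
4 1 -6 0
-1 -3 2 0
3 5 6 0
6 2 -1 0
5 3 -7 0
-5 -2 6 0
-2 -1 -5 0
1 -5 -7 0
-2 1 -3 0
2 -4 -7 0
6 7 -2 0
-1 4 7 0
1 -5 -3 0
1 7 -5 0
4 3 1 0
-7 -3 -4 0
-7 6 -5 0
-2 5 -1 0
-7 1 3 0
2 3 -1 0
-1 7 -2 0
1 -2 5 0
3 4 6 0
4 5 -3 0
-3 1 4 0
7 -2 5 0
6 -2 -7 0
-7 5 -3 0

Case x2 = True:
Case x5 = False:
Unit clause (¬x1) forces x1 = False.
Now (x1) is unsatisfied and unit — conflict.
That branch fails; take x5 = True instead.
Unit clause (x6) forces x6 = True.
Unit clause (x3) forces x3 = True.
Unit clause (x1) forces x1 = True.
Now (¬x1) is unsatisfied and unit — conflict.
Either choice for x5 ends in contradiction.
That branch fails; take x2 = False instead.
Case x5 = True:
Case x3 = True:
Unit clause (¬x1) forces x1 = False.
Now (x1) is unsatisfied and unit — conflict.
That branch fails; take x3 = False instead.
Unit clause (¬x6) forces x6 = False.
Unit clause (¬x1) forces x1 = False.
Unit clause (¬x7) forces x7 = False.
Now (x7) is unsatisfied and unit — conflict.
Either choice for x3 ends in contradiction.
That branch fails; take x5 = False instead.
Unit clause (x7) forces x7 = True.
Unit clause (x3) forces x3 = True.
Now (¬x3) is unsatisfied and unit — conflict.
Either choice for x5 ends in contradiction.
Either choice for x2 ends in contradiction.
No assignment satisfies every clause.

No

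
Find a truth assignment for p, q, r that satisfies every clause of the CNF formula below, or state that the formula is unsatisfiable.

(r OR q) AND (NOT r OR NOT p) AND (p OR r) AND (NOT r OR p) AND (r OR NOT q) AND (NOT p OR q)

Branch on r: set r = true.
From the singleton clause (NOT p), p = false.
But (p) is also a unit clause — contradiction.
Undo r and try r = false.
From the singleton clause (q), q = true.
But (NOT q) is also a unit clause — contradiction.
Both values of r lead to a conflict.

UNSATISFIABLE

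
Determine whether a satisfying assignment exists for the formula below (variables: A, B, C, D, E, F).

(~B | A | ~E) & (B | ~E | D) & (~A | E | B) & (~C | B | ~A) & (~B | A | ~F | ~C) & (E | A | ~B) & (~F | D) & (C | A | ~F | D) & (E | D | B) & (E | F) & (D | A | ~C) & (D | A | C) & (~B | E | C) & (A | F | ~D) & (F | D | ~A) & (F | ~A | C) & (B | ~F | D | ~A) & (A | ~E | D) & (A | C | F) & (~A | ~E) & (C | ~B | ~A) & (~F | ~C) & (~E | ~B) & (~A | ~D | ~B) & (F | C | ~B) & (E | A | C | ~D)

Satisfiable

Suppose F = 1.
Unit clause (D) forces D = 1.
Unit clause (~C) forces C = 0.
Suppose B = 0.
Suppose A = 0.
Unit clause (E) forces E = 1.
This assignment satisfies each clause.
A satisfying assignment: A: 0,  B: 0,  C: 0,  D: 1,  E: 1,  F: 1.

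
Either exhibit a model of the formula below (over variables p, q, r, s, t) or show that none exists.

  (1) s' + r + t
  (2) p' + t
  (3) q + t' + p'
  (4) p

p ↦ 1; q ↦ 1; r ↦ 0; s ↦ 0; t ↦ 1

The clause (p) is unit, so p = 1.
The clause (t) is unit, so t = 1.
The clause (q) is unit, so q = 1.
Every clause is now satisfied; r, s are unconstrained.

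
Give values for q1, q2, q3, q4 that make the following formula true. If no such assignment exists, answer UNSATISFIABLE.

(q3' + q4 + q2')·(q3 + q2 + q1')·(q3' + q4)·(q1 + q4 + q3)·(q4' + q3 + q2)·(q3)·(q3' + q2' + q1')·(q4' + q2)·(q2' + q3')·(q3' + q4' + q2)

UNSATISFIABLE

Unit clause (q3) forces q3 = 1.
Unit clause (q4) forces q4 = 1.
Unit clause (q2) forces q2 = 1.
But (q2') is also a unit clause — contradiction.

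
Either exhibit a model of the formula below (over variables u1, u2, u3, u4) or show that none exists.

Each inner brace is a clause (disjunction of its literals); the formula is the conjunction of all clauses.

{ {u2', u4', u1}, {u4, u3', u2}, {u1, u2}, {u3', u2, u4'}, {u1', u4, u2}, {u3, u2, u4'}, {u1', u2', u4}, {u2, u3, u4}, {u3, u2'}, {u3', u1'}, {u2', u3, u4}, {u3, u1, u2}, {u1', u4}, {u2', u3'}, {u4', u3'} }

UNSATISFIABLE

Branch on u1: set u1 = 1.
The clause (u3') is unit, so u3 = 0.
The clause (u2') is unit, so u2 = 0.
The clause (u4) is unit, so u4 = 1.
Now (u4') is unsatisfied and unit — conflict.
That branch fails; take u1 = 0 instead.
The clause (u2) is unit, so u2 = 1.
The clause (u4') is unit, so u4 = 0.
The clause (u3) is unit, so u3 = 1.
Now (u3') is unsatisfied and unit — conflict.
Both values of u1 lead to a conflict.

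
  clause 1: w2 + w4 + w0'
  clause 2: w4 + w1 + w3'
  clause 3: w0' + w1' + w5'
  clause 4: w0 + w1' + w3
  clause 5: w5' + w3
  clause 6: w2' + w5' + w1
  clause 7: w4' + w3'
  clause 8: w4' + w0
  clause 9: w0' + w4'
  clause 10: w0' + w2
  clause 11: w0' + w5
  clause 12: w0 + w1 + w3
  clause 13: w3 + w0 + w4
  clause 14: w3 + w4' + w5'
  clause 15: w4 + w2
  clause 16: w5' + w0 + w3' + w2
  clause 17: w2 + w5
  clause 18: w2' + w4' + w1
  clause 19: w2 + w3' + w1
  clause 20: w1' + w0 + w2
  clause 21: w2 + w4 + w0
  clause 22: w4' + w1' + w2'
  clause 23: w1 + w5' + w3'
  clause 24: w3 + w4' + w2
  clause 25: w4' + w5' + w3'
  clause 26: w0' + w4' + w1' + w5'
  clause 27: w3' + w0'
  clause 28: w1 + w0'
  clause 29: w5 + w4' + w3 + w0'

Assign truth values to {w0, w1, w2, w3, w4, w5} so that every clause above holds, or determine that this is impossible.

w0 ↦ 0, w1 ↦ 1, w2 ↦ 1, w3 ↦ 1, w4 ↦ 0, w5 ↦ 0

Case w5 = 0:
(w0') alone gives w0 = 0.
(w4') alone gives w4 = 0.
(w3) alone gives w3 = 1.
(w1) alone gives w1 = 1.
(w2) alone gives w2 = 1.
All clauses are satisfied.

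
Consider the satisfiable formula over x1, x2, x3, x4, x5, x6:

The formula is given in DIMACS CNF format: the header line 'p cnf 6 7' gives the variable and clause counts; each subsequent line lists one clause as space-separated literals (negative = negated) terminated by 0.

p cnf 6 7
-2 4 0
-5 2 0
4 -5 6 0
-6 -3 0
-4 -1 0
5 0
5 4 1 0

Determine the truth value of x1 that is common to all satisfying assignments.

False

Suppose x1 = True.
(¬x4) alone gives x4 = False.
(¬x2) alone gives x2 = False.
(¬x5) alone gives x5 = False.
That conflicts with the unit clause (x5).
So every satisfying assignment has x1 = False.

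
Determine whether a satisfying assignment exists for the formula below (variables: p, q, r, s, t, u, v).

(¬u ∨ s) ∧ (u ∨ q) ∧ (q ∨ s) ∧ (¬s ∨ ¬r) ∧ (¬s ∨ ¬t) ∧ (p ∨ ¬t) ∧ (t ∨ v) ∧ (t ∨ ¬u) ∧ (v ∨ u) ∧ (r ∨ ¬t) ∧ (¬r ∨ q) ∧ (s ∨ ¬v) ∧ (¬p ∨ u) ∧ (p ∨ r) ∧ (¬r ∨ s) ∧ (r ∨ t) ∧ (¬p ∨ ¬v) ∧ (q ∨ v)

No

Try u = False.
(q) alone gives q = True.
(v) alone gives v = True.
(s) alone gives s = True.
(¬r) alone gives r = False.
(¬t) alone gives t = False.
But (t) is also a unit clause — contradiction.
Backtrack on u: now try u = True.
(s) alone gives s = True.
(¬r) alone gives r = False.
(¬t) alone gives t = False.
But (t) is also a unit clause — contradiction.
Both values of u lead to a conflict.
No assignment satisfies every clause.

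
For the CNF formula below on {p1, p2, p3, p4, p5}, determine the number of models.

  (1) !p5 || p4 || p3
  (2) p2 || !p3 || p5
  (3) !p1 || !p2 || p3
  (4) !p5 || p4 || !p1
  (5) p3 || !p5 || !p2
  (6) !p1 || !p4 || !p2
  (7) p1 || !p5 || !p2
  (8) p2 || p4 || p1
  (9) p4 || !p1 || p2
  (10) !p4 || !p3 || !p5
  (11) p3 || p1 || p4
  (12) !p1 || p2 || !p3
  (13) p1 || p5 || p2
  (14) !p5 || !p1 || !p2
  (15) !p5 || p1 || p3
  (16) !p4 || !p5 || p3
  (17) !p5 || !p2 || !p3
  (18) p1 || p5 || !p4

3

There are 2^5 = 32 truth assignments over (p1, p2, p3, p4, p5).
Split on p5. With p5 = true, the clauses containing p5 are satisfied and !p5 drops from the rest; 0 of the 2^4 = 16 assignments to the other variables satisfy what remains.
With p5 = false, by the same count on the reduced clause set, 3 assignments work.
Total: 0 + 3 = 3.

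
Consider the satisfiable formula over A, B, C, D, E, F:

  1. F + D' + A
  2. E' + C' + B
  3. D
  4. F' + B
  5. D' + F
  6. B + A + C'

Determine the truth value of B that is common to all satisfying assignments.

True

Suppose B = 0.
(D) alone gives D = 1.
(F') alone gives F = 0.
That conflicts with the unit clause (F).
So every satisfying assignment has B = True.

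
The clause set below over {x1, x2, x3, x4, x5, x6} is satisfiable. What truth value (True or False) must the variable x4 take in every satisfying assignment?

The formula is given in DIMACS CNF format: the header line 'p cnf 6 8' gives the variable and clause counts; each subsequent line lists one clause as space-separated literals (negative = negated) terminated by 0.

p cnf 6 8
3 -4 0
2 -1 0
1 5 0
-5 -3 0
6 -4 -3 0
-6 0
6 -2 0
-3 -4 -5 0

Suppose x4 = True.
From the singleton clause (x3), x3 = True.
From the singleton clause (¬x5), x5 = False.
From the singleton clause (x1), x1 = True.
From the singleton clause (x2), x2 = True.
From the singleton clause (x6), x6 = True.
But (¬x6) is also a unit clause — contradiction.
So every satisfying assignment has x4 = False.

False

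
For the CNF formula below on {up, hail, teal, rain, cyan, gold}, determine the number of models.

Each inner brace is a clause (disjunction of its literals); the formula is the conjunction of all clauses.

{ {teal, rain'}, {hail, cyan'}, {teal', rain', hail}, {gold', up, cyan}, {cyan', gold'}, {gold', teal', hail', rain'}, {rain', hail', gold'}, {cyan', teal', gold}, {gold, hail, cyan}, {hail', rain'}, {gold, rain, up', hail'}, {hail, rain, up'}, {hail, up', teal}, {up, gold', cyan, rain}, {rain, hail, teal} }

There are 2^6 = 64 truth assignments over (up, hail, teal, rain, cyan, gold).
Split on gold. With gold = 1, the clauses containing gold are satisfied and gold' drops from the rest; 2 of the 2^5 = 32 assignments to the other variables satisfy what remains.
With gold = 0, by the same count on the reduced clause set, 3 assignments work.
Total: 2 + 3 = 5.

5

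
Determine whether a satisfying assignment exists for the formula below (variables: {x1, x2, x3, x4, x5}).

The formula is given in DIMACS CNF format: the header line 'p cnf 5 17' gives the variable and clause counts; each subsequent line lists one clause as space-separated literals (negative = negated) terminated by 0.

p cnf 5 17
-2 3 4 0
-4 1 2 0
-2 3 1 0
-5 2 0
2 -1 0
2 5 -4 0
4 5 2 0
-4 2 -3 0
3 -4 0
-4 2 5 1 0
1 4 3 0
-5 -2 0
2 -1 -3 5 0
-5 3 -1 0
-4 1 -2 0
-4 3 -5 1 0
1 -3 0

Branch on x5: set x5 = False.
Branch on x2: set x2 = True.
Branch on x3: set x3 = True.
The clause (x1) is unit, so x1 = True.
Every clause is now satisfied; x4 is unconstrained.
A satisfying assignment: x1: True; x2: True; x3: True; x4: True; x5: False.

Yes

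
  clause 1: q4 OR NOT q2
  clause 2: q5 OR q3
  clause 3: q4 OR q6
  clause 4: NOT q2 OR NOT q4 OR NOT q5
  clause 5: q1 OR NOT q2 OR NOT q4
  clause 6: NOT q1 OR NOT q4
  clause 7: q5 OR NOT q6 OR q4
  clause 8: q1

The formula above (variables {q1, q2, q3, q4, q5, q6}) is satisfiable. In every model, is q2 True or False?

Suppose q2 = true.
From the singleton clause (q4), q4 = true.
From the singleton clause (NOT q5), q5 = false.
From the singleton clause (q3), q3 = true.
From the singleton clause (q1), q1 = true.
That conflicts with the unit clause (NOT q1).
So every satisfying assignment has q2 = False.

False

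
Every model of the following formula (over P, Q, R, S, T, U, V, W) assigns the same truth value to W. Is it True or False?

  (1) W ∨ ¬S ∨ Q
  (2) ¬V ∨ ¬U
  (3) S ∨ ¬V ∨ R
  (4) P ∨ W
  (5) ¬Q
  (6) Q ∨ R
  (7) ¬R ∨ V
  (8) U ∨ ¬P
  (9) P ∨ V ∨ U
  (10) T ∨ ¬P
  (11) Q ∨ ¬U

True

Suppose W = False.
Unit clause (P) forces P = True.
Unit clause (¬Q) forces Q = False.
Unit clause (¬S) forces S = False.
Unit clause (R) forces R = True.
Unit clause (V) forces V = True.
Unit clause (¬U) forces U = False.
But (U) is also a unit clause — contradiction.
So every satisfying assignment has W = True.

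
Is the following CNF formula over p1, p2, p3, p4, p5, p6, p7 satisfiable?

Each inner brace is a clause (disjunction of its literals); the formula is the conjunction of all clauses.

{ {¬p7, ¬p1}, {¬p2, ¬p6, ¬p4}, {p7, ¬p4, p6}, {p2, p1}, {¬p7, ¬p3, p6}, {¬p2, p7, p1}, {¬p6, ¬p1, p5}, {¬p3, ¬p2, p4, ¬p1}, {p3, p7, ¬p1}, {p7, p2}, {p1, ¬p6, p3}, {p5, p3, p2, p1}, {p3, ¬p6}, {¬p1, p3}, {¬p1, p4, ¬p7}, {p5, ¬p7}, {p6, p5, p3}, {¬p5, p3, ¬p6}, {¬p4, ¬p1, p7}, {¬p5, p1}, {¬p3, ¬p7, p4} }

No, unsatisfiable

Branch on p7: set p7 = False.
The clause (p2) is unit, so p2 = True.
The clause (p1) is unit, so p1 = True.
The clause (p3) is unit, so p3 = True.
The clause (p4) is unit, so p4 = True.
But (¬p4) is also a unit clause — contradiction.
That branch fails; take p7 = True instead.
The clause (¬p1) is unit, so p1 = False.
The clause (p2) is unit, so p2 = True.
The clause (p5) is unit, so p5 = True.
But (¬p5) is also a unit clause — contradiction.
Both values of p7 lead to a conflict.
No assignment satisfies every clause.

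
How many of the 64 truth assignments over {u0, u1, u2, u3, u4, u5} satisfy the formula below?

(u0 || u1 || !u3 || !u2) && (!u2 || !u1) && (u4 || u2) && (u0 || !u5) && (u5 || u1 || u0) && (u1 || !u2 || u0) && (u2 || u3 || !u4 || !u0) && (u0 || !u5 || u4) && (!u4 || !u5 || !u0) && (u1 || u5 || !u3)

7

There are 2^6 = 64 truth assignments over (u0, u1, u2, u3, u4, u5).
Split on u3. With u3 = true, the clauses containing u3 are satisfied and !u3 drops from the rest; 3 of the 2^5 = 32 assignments to the other variables satisfy what remains.
With u3 = false, by the same count on the reduced clause set, 4 assignments work.
Total: 3 + 4 = 7.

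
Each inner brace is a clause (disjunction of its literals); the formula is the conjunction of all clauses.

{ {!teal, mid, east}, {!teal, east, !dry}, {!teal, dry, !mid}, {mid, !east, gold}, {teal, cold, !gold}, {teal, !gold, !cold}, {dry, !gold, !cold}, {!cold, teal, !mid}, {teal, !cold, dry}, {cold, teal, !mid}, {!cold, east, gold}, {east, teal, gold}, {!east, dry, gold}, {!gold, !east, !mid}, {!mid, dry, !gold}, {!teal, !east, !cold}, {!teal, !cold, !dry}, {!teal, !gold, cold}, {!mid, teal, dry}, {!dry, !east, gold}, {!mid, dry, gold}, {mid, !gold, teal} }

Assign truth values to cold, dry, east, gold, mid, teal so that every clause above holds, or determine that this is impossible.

Branch on teal: set teal = false.
Branch on cold: set cold = true.
Unit clause (!gold) forces gold = false.
Unit clause (!mid) forces mid = false.
Unit clause (!east) forces east = false.
But (east) is also a unit clause — contradiction.
That branch fails; take cold = false instead.
Unit clause (!gold) forces gold = false.
Unit clause (!mid) forces mid = false.
Unit clause (!east) forces east = false.
But (east) is also a unit clause — contradiction.
Either choice for cold ends in contradiction.
That branch fails; take teal = true instead.
Branch on mid: set mid = true.
Unit clause (dry) forces dry = true.
Unit clause (east) forces east = true.
Unit clause (!gold) forces gold = false.
But (gold) is also a unit clause — contradiction.
That branch fails; take mid = false instead.
Unit clause (east) forces east = true.
Unit clause (gold) forces gold = true.
Unit clause (!cold) forces cold = false.
But (cold) is also a unit clause — contradiction.
Either choice for mid ends in contradiction.
Either choice for teal ends in contradiction.

UNSATISFIABLE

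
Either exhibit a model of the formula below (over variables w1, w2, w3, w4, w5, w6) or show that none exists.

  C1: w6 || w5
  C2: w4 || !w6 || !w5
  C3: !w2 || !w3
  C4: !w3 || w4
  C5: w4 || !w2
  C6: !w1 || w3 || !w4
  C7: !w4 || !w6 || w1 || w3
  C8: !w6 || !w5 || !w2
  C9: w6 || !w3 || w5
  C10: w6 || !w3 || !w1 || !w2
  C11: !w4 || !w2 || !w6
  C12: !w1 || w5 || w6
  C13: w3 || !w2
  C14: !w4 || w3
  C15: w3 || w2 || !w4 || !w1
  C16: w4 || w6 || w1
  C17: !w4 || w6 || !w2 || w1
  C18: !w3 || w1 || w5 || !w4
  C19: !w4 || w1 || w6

w1 ↦ true; w2 ↦ false; w3 ↦ true; w4 ↦ true; w5 ↦ false; w6 ↦ true

Case w6 = true:
Case w4 = true:
From the singleton clause (!w2), w2 = false.
From the singleton clause (w3), w3 = true.
Case w1 = true:
Every clause is now satisfied; w5 is unconstrained.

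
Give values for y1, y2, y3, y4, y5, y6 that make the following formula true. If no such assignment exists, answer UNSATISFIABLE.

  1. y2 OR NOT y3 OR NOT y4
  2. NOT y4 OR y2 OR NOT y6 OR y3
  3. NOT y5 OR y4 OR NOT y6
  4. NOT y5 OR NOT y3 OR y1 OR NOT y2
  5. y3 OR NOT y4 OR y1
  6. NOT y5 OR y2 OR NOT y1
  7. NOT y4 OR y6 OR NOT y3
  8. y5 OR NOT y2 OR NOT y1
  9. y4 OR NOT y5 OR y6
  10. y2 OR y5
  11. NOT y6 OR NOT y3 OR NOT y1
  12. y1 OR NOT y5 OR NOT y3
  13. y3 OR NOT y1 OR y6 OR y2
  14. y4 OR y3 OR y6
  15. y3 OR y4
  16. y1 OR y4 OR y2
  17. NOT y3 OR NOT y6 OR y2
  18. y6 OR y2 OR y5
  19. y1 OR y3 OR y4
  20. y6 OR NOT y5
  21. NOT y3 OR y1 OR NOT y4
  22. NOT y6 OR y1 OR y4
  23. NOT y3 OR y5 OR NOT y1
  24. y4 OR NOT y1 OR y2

y1: false, y2: true, y3: true, y4: false, y5: false, y6: false

Try y2 = true.
Try y5 = false.
From the singleton clause (NOT y1), y1 = false.
Try y3 = true.
From the singleton clause (NOT y4), y4 = false.
From the singleton clause (NOT y6), y6 = false.
Every clause now holds.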